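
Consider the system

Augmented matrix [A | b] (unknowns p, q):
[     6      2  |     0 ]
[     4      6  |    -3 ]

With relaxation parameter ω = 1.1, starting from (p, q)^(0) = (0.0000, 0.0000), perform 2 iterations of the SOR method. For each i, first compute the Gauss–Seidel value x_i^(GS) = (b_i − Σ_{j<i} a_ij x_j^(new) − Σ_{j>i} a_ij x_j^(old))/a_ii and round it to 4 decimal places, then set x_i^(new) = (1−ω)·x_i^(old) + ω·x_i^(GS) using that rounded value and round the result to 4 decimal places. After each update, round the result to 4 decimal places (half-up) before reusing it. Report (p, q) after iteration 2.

(0.2016, -0.6428)

Iteration 1:
  p: GS value = (0 - (2)·0.0000) / (6) = 0.0000;  p ← (1−ω)·0.0000 + ω·0.0000 = 0.0000
  q: GS value = (-3 - (4)·0.0000) / (6) = -0.5000;  q ← (1−ω)·0.0000 + ω·-0.5000 = -0.5500
Iteration 2:
  p: GS value = (0 - (2)·-0.5500) / (6) = 0.1833;  p ← (1−ω)·0.0000 + ω·0.1833 = 0.2016
  q: GS value = (-3 - (4)·0.2016) / (6) = -0.6344;  q ← (1−ω)·-0.5500 + ω·-0.6344 = -0.6428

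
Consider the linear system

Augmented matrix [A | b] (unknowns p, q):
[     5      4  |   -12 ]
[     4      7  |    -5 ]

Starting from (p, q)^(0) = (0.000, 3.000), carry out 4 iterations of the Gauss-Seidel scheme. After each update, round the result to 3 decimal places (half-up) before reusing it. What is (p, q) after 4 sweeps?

(-3.506, 1.289)

Iteration 1:
  p = (-12 - (4)·3.000) / (5) = -4.800
  q = (-5 - (4)·-4.800) / (7) = 2.029
Iteration 2:
  p = (-12 - (4)·2.029) / (5) = -4.023
  q = (-5 - (4)·-4.023) / (7) = 1.585
Iteration 3:
  p = (-12 - (4)·1.585) / (5) = -3.668
  q = (-5 - (4)·-3.668) / (7) = 1.382
Iteration 4:
  p = (-12 - (4)·1.382) / (5) = -3.506
  q = (-5 - (4)·-3.506) / (7) = 1.289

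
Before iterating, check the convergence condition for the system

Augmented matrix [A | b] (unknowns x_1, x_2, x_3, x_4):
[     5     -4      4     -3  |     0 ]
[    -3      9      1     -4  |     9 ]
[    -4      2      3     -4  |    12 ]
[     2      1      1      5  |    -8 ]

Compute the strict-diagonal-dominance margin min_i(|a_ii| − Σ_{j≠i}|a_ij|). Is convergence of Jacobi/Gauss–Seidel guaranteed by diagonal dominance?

-7

row 1: |5| − (4+4+3) = -6
row 2: |9| − (3+1+4) = 1
row 3: |3| − (4+2+4) = -7
row 4: |5| − (2+1+1) = 1
minimum over rows = -7 → not strictly diagonally dominant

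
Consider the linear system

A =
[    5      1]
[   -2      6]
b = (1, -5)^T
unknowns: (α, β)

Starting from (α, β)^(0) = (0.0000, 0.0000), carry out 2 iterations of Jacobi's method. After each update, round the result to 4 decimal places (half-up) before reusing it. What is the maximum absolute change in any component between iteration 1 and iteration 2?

0.1667

Iteration 1:
  α = (1 - (1)·0.0000) / (5) = 0.2000
  β = (-5 - (-2)·0.0000) / (6) = -0.8333
Iteration 2:
  α = (1 - (1)·-0.8333) / (5) = 0.3667
  β = (-5 - (-2)·0.2000) / (6) = -0.7667
Change: (0.1667, 0.0666) → max |·| = 0.1667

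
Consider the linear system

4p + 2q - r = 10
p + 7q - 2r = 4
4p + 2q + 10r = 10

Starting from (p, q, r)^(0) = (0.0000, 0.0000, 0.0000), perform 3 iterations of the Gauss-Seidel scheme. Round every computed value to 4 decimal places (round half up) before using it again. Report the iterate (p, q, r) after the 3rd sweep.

Iteration 1:
  p = (10 - (2)·0.0000 - (-1)·0.0000) / (4) = 2.5000
  q = (4 - (1)·2.5000 - (-2)·0.0000) / (7) = 0.2143
  r = (10 - (4)·2.5000 - (2)·0.2143) / (10) = -0.0429
Iteration 2:
  p = (10 - (2)·0.2143 - (-1)·-0.0429) / (4) = 2.3821
  q = (4 - (1)·2.3821 - (-2)·-0.0429) / (7) = 0.2189
  r = (10 - (4)·2.3821 - (2)·0.2189) / (10) = 0.0034
Iteration 3:
  p = (10 - (2)·0.2189 - (-1)·0.0034) / (4) = 2.3914
  q = (4 - (1)·2.3914 - (-2)·0.0034) / (7) = 0.2308
  r = (10 - (4)·2.3914 - (2)·0.2308) / (10) = -0.0027

(2.3914, 0.2308, -0.0027)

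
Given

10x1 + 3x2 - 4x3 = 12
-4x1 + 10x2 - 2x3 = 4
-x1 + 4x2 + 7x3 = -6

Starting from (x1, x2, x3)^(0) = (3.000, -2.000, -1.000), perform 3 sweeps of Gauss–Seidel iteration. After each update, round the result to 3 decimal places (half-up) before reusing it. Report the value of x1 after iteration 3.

Iteration 1:
  x1 = (12 - (3)·-2.000 - (-4)·-1.000) / (10) = 1.400
  x2 = (4 - (-4)·1.400 - (-2)·-1.000) / (10) = 0.760
  x3 = (-6 - (-1)·1.400 - (4)·0.760) / (7) = -1.091
Iteration 2:
  x1 = (12 - (3)·0.760 - (-4)·-1.091) / (10) = 0.536
  x2 = (4 - (-4)·0.536 - (-2)·-1.091) / (10) = 0.396
  x3 = (-6 - (-1)·0.536 - (4)·0.396) / (7) = -1.007
Iteration 3:
  x1 = (12 - (3)·0.396 - (-4)·-1.007) / (10) = 0.678
  x2 = (4 - (-4)·0.678 - (-2)·-1.007) / (10) = 0.470
  x3 = (-6 - (-1)·0.678 - (4)·0.470) / (7) = -1.029

0.678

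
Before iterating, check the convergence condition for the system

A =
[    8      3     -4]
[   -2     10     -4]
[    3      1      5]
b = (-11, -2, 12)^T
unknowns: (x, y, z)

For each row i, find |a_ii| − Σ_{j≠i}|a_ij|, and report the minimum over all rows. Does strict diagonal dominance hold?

1

row 1: |8| − (3+4) = 1
row 2: |10| − (2+4) = 4
row 3: |5| − (3+1) = 1
minimum over rows = 1 → strictly diagonally dominant (convergence guaranteed)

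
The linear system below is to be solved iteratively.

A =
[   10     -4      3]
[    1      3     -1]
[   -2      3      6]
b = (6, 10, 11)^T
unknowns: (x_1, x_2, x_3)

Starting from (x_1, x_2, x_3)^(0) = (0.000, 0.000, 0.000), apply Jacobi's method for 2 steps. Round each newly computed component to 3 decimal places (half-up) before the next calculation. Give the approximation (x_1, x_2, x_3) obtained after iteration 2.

(1.383, 3.744, 0.367)

Iteration 1:
  x_1 = (6 - (-4)·0.000 - (3)·0.000) / (10) = 0.600
  x_2 = (10 - (1)·0.000 - (-1)·0.000) / (3) = 3.333
  x_3 = (11 - (-2)·0.000 - (3)·0.000) / (6) = 1.833
Iteration 2:
  x_1 = (6 - (-4)·3.333 - (3)·1.833) / (10) = 1.383
  x_2 = (10 - (1)·0.600 - (-1)·1.833) / (3) = 3.744
  x_3 = (11 - (-2)·0.600 - (3)·3.333) / (6) = 0.367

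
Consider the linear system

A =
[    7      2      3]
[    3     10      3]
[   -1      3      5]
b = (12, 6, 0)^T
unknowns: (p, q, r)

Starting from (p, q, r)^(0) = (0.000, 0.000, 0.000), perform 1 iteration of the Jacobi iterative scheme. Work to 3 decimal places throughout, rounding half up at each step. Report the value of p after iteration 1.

Iteration 1:
  p = (12 - (2)·0.000 - (3)·0.000) / (7) = 1.714
  q = (6 - (3)·0.000 - (3)·0.000) / (10) = 0.600
  r = (0 - (-1)·0.000 - (3)·0.000) / (5) = 0.000

1.714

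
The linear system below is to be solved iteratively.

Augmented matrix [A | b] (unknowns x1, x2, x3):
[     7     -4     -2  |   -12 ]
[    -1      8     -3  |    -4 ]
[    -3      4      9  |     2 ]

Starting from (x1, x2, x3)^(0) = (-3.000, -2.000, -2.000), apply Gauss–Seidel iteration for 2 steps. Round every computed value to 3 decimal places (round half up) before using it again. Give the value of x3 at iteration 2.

-0.283

Iteration 1:
  x1 = (-12 - (-4)·-2.000 - (-2)·-2.000) / (7) = -3.429
  x2 = (-4 - (-1)·-3.429 - (-3)·-2.000) / (8) = -1.679
  x3 = (2 - (-3)·-3.429 - (4)·-1.679) / (9) = -0.175
Iteration 2:
  x1 = (-12 - (-4)·-1.679 - (-2)·-0.175) / (7) = -2.724
  x2 = (-4 - (-1)·-2.724 - (-3)·-0.175) / (8) = -0.906
  x3 = (2 - (-3)·-2.724 - (4)·-0.906) / (9) = -0.283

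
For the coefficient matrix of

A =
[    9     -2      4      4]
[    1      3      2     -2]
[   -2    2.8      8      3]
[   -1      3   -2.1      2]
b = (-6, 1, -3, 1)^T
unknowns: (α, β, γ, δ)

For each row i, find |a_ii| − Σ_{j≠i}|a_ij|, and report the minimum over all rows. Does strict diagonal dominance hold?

-4.1

row 1: |9| − (2+4+4) = -1
row 2: |3| − (1+2+2) = -2
row 3: |8| − (2+2.8+3) = 0.2
row 4: |2| − (1+3+2.1) = -4.1
minimum over rows = -4.1 → not strictly diagonally dominant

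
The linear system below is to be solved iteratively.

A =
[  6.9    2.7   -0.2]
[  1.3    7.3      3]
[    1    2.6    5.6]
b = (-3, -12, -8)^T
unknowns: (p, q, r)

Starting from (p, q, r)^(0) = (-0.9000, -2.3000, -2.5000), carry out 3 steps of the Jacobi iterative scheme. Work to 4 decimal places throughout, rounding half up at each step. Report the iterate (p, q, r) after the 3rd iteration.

(0.1664, -1.0683, -0.6242)

Iteration 1:
  p = (-3 - (2.7)·-2.3000 - (-0.2)·-2.5000) / (6.9) = 0.3928
  q = (-12 - (1.3)·-0.9000 - (3)·-2.5000) / (7.3) = -0.4562
  r = (-8 - (1)·-0.9000 - (2.6)·-2.3000) / (5.6) = -0.2000
Iteration 2:
  p = (-3 - (2.7)·-0.4562 - (-0.2)·-0.2000) / (6.9) = -0.2621
  q = (-12 - (1.3)·0.3928 - (3)·-0.2000) / (7.3) = -1.6316
  r = (-8 - (1)·0.3928 - (2.6)·-0.4562) / (5.6) = -1.2869
Iteration 3:
  p = (-3 - (2.7)·-1.6316 - (-0.2)·-1.2869) / (6.9) = 0.1664
  q = (-12 - (1.3)·-0.2621 - (3)·-1.2869) / (7.3) = -1.0683
  r = (-8 - (1)·-0.2621 - (2.6)·-1.6316) / (5.6) = -0.6242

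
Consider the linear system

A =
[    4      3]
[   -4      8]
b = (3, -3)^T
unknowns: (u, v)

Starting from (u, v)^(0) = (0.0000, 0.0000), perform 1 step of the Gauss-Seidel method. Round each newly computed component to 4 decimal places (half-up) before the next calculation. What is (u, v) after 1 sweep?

(0.7500, 0.0000)

Iteration 1:
  u = (3 - (3)·0.0000) / (4) = 0.7500
  v = (-3 - (-4)·0.7500) / (8) = 0.0000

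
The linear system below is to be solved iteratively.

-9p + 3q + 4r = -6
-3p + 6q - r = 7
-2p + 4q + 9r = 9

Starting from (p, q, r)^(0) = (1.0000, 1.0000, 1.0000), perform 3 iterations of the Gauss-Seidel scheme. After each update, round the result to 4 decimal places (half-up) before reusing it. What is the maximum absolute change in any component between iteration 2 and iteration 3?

0.0080

Iteration 1:
  p = (-6 - (3)·1.0000 - (4)·1.0000) / (-9) = 1.4444
  q = (7 - (-3)·1.4444 - (-1)·1.0000) / (6) = 2.0555
  r = (9 - (-2)·1.4444 - (4)·2.0555) / (9) = 0.4074
Iteration 2:
  p = (-6 - (3)·2.0555 - (4)·0.4074) / (-9) = 1.5329
  q = (7 - (-3)·1.5329 - (-1)·0.4074) / (6) = 2.0010
  r = (9 - (-2)·1.5329 - (4)·2.0010) / (9) = 0.4513
Iteration 3:
  p = (-6 - (3)·2.0010 - (4)·0.4513) / (-9) = 1.5342
  q = (7 - (-3)·1.5342 - (-1)·0.4513) / (6) = 2.0090
  r = (9 - (-2)·1.5342 - (4)·2.0090) / (9) = 0.4480
Change: (0.0013, 0.0080, -0.0033) → max |·| = 0.0080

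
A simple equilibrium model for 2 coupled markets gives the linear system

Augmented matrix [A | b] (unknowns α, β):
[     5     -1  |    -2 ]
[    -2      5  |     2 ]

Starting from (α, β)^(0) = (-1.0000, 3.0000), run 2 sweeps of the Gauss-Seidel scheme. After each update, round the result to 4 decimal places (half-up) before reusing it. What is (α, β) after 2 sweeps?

Iteration 1:
  α = (-2 - (-1)·3.0000) / (5) = 0.2000
  β = (2 - (-2)·0.2000) / (5) = 0.4800
Iteration 2:
  α = (-2 - (-1)·0.4800) / (5) = -0.3040
  β = (2 - (-2)·-0.3040) / (5) = 0.2784

(-0.3040, 0.2784)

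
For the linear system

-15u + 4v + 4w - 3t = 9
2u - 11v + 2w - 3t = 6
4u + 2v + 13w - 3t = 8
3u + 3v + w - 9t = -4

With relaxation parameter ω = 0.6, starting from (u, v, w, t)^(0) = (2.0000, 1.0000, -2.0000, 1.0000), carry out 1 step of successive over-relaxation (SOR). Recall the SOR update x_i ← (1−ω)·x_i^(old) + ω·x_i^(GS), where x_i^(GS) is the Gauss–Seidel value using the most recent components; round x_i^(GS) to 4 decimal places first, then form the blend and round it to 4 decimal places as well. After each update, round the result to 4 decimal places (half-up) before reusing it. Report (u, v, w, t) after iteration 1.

Iteration 1:
  u: GS value = (9 - (4)·1.0000 - (4)·-2.0000 - (-3)·1.0000) / (-15) = -1.0667;  u ← (1−ω)·2.0000 + ω·-1.0667 = 0.1600
  v: GS value = (6 - (2)·0.1600 - (2)·-2.0000 - (-3)·1.0000) / (-11) = -1.1527;  v ← (1−ω)·1.0000 + ω·-1.1527 = -0.2916
  w: GS value = (8 - (4)·0.1600 - (2)·-0.2916 - (-3)·1.0000) / (13) = 0.8418;  w ← (1−ω)·-2.0000 + ω·0.8418 = -0.2949
  t: GS value = (-4 - (3)·0.1600 - (3)·-0.2916 - (1)·-0.2949) / (-9) = 0.3678;  t ← (1−ω)·1.0000 + ω·0.3678 = 0.6207

(0.1600, -0.2916, -0.2949, 0.6207)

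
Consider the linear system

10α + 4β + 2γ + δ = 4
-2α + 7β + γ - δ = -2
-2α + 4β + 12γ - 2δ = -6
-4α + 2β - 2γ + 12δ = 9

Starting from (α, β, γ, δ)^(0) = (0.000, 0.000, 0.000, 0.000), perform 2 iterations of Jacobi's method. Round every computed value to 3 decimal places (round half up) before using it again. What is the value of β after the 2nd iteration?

Iteration 1:
  α = (4 - (4)·0.000 - (2)·0.000 - (1)·0.000) / (10) = 0.400
  β = (-2 - (-2)·0.000 - (1)·0.000 - (-1)·0.000) / (7) = -0.286
  γ = (-6 - (-2)·0.000 - (4)·0.000 - (-2)·0.000) / (12) = -0.500
  δ = (9 - (-4)·0.000 - (2)·0.000 - (-2)·0.000) / (12) = 0.750
Iteration 2:
  α = (4 - (4)·-0.286 - (2)·-0.500 - (1)·0.750) / (10) = 0.539
  β = (-2 - (-2)·0.400 - (1)·-0.500 - (-1)·0.750) / (7) = 0.007
  γ = (-6 - (-2)·0.400 - (4)·-0.286 - (-2)·0.750) / (12) = -0.213
  δ = (9 - (-4)·0.400 - (2)·-0.286 - (-2)·-0.500) / (12) = 0.848

0.007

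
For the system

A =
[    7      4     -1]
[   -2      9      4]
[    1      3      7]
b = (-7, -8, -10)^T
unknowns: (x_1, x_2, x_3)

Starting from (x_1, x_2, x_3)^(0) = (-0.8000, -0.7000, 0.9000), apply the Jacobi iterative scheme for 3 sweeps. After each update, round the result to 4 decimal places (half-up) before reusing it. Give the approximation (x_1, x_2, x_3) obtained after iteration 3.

(-0.7945, -0.6315, -1.1521)

Iteration 1:
  x_1 = (-7 - (4)·-0.7000 - (-1)·0.9000) / (7) = -0.4714
  x_2 = (-8 - (-2)·-0.8000 - (4)·0.9000) / (9) = -1.4667
  x_3 = (-10 - (1)·-0.8000 - (3)·-0.7000) / (7) = -1.0143
Iteration 2:
  x_1 = (-7 - (4)·-1.4667 - (-1)·-1.0143) / (7) = -0.3068
  x_2 = (-8 - (-2)·-0.4714 - (4)·-1.0143) / (9) = -0.5428
  x_3 = (-10 - (1)·-0.4714 - (3)·-1.4667) / (7) = -0.7326
Iteration 3:
  x_1 = (-7 - (4)·-0.5428 - (-1)·-0.7326) / (7) = -0.7945
  x_2 = (-8 - (-2)·-0.3068 - (4)·-0.7326) / (9) = -0.6315
  x_3 = (-10 - (1)·-0.3068 - (3)·-0.5428) / (7) = -1.1521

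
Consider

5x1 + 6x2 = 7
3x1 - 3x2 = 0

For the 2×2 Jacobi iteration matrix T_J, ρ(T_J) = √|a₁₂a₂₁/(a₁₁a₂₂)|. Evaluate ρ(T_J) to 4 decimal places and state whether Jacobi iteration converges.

a₁₂a₂₁/(a₁₁a₂₂) = (6)·(3) / ((5)·(-3)) = -1.200000
ρ = √|-1.200000| = √1.200000 = 1.0954
ρ > 1, so Jacobi diverges

1.0954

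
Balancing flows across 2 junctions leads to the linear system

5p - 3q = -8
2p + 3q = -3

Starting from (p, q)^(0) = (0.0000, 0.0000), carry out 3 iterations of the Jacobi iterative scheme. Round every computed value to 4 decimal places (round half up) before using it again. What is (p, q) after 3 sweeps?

(-1.5600, 0.4667)

Iteration 1:
  p = (-8 - (-3)·0.0000) / (5) = -1.6000
  q = (-3 - (2)·0.0000) / (3) = -1.0000
Iteration 2:
  p = (-8 - (-3)·-1.0000) / (5) = -2.2000
  q = (-3 - (2)·-1.6000) / (3) = 0.0667
Iteration 3:
  p = (-8 - (-3)·0.0667) / (5) = -1.5600
  q = (-3 - (2)·-2.2000) / (3) = 0.4667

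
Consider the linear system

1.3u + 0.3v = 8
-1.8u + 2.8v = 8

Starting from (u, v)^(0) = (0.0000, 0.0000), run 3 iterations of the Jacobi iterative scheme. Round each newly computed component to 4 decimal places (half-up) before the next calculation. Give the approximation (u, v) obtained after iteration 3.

Iteration 1:
  u = (8 - (0.3)·0.0000) / (1.3) = 6.1538
  v = (8 - (-1.8)·0.0000) / (2.8) = 2.8571
Iteration 2:
  u = (8 - (0.3)·2.8571) / (1.3) = 5.4945
  v = (8 - (-1.8)·6.1538) / (2.8) = 6.8132
Iteration 3:
  u = (8 - (0.3)·6.8132) / (1.3) = 4.5816
  v = (8 - (-1.8)·5.4945) / (2.8) = 6.3893

(4.5816, 6.3893)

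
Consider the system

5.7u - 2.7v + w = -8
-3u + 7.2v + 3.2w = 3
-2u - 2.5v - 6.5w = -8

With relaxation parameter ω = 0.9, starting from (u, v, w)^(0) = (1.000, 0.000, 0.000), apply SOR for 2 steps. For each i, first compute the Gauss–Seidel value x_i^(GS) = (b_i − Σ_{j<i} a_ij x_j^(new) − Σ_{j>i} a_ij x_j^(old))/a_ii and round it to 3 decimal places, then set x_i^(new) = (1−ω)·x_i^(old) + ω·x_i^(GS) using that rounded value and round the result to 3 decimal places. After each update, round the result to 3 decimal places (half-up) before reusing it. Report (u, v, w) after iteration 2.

(-1.635, -0.824, 1.991)

Iteration 1:
  u: GS value = (-8 - (-2.7)·0.000 - (1)·0.000) / (5.7) = -1.404;  u ← (1−ω)·1.000 + ω·-1.404 = -1.164
  v: GS value = (3 - (-3)·-1.164 - (3.2)·0.000) / (7.2) = -0.068;  v ← (1−ω)·0.000 + ω·-0.068 = -0.061
  w: GS value = (-8 - (-2)·-1.164 - (-2.5)·-0.061) / (-6.5) = 1.612;  w ← (1−ω)·0.000 + ω·1.612 = 1.451
Iteration 2:
  u: GS value = (-8 - (-2.7)·-0.061 - (1)·1.451) / (5.7) = -1.687;  u ← (1−ω)·-1.164 + ω·-1.687 = -1.635
  v: GS value = (3 - (-3)·-1.635 - (3.2)·1.451) / (7.2) = -0.909;  v ← (1−ω)·-0.061 + ω·-0.909 = -0.824
  w: GS value = (-8 - (-2)·-1.635 - (-2.5)·-0.824) / (-6.5) = 2.051;  w ← (1−ω)·1.451 + ω·2.051 = 1.991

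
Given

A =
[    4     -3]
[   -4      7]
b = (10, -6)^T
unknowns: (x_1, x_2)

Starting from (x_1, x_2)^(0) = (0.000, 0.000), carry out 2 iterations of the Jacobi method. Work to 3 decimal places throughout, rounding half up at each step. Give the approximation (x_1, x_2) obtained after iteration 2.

Iteration 1:
  x_1 = (10 - (-3)·0.000) / (4) = 2.500
  x_2 = (-6 - (-4)·0.000) / (7) = -0.857
Iteration 2:
  x_1 = (10 - (-3)·-0.857) / (4) = 1.857
  x_2 = (-6 - (-4)·2.500) / (7) = 0.571

(1.857, 0.571)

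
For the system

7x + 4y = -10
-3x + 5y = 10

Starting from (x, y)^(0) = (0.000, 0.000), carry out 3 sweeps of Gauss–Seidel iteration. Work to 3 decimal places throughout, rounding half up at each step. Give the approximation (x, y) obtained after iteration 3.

Iteration 1:
  x = (-10 - (4)·0.000) / (7) = -1.429
  y = (10 - (-3)·-1.429) / (5) = 1.143
Iteration 2:
  x = (-10 - (4)·1.143) / (7) = -2.082
  y = (10 - (-3)·-2.082) / (5) = 0.751
Iteration 3:
  x = (-10 - (4)·0.751) / (7) = -1.858
  y = (10 - (-3)·-1.858) / (5) = 0.885

(-1.858, 0.885)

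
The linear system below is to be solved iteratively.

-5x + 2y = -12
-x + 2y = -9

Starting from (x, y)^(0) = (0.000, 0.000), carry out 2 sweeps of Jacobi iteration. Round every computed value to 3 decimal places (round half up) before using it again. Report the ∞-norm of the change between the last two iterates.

Iteration 1:
  x = (-12 - (2)·0.000) / (-5) = 2.400
  y = (-9 - (-1)·0.000) / (2) = -4.500
Iteration 2:
  x = (-12 - (2)·-4.500) / (-5) = 0.600
  y = (-9 - (-1)·2.400) / (2) = -3.300
Change: (-1.800, 1.200) → max |·| = 1.800

1.800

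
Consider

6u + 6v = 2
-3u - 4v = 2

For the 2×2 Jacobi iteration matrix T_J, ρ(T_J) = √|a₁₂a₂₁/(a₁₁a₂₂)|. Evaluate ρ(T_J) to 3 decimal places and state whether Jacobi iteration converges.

0.866

a₁₂a₂₁/(a₁₁a₂₂) = (6)·(-3) / ((6)·(-4)) = 0.750000
ρ = √|0.750000| = √0.750000 = 0.866
ρ < 1, so Jacobi converges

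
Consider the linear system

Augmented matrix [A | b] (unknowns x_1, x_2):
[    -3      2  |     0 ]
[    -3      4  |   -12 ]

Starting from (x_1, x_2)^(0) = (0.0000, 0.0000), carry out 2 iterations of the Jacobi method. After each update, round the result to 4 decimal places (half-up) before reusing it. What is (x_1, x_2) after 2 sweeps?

(-2.0000, -3.0000)

Iteration 1:
  x_1 = (0 - (2)·0.0000) / (-3) = 0.0000
  x_2 = (-12 - (-3)·0.0000) / (4) = -3.0000
Iteration 2:
  x_1 = (0 - (2)·-3.0000) / (-3) = -2.0000
  x_2 = (-12 - (-3)·0.0000) / (4) = -3.0000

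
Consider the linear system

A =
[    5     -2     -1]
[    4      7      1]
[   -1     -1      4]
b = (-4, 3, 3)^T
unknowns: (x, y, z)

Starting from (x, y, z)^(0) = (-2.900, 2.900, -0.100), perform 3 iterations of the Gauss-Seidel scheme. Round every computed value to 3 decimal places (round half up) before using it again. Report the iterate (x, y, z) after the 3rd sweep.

(-0.407, 0.551, 0.786)

Iteration 1:
  x = (-4 - (-2)·2.900 - (-1)·-0.100) / (5) = 0.340
  y = (3 - (4)·0.340 - (1)·-0.100) / (7) = 0.249
  z = (3 - (-1)·0.340 - (-1)·0.249) / (4) = 0.897
Iteration 2:
  x = (-4 - (-2)·0.249 - (-1)·0.897) / (5) = -0.521
  y = (3 - (4)·-0.521 - (1)·0.897) / (7) = 0.598
  z = (3 - (-1)·-0.521 - (-1)·0.598) / (4) = 0.769
Iteration 3:
  x = (-4 - (-2)·0.598 - (-1)·0.769) / (5) = -0.407
  y = (3 - (4)·-0.407 - (1)·0.769) / (7) = 0.551
  z = (3 - (-1)·-0.407 - (-1)·0.551) / (4) = 0.786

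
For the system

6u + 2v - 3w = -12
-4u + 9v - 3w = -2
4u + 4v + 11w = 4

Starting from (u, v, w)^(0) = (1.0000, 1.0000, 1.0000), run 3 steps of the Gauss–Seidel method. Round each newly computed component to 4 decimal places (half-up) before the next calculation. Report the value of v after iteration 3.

-0.5800

Iteration 1:
  u = (-12 - (2)·1.0000 - (-3)·1.0000) / (6) = -1.8333
  v = (-2 - (-4)·-1.8333 - (-3)·1.0000) / (9) = -0.7037
  w = (4 - (4)·-1.8333 - (4)·-0.7037) / (11) = 1.2862
Iteration 2:
  u = (-12 - (2)·-0.7037 - (-3)·1.2862) / (6) = -1.1223
  v = (-2 - (-4)·-1.1223 - (-3)·1.2862) / (9) = -0.2923
  w = (4 - (4)·-1.1223 - (4)·-0.2923) / (11) = 0.8780
Iteration 3:
  u = (-12 - (2)·-0.2923 - (-3)·0.8780) / (6) = -1.4636
  v = (-2 - (-4)·-1.4636 - (-3)·0.8780) / (9) = -0.5800
  w = (4 - (4)·-1.4636 - (4)·-0.5800) / (11) = 1.1068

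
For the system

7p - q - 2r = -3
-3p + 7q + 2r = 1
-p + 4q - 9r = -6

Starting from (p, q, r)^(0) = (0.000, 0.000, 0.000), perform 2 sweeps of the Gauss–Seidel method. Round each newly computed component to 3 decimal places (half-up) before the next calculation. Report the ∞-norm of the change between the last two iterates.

0.193

Iteration 1:
  p = (-3 - (-1)·0.000 - (-2)·0.000) / (7) = -0.429
  q = (1 - (-3)·-0.429 - (2)·0.000) / (7) = -0.041
  r = (-6 - (-1)·-0.429 - (4)·-0.041) / (-9) = 0.696
Iteration 2:
  p = (-3 - (-1)·-0.041 - (-2)·0.696) / (7) = -0.236
  q = (1 - (-3)·-0.236 - (2)·0.696) / (7) = -0.157
  r = (-6 - (-1)·-0.236 - (4)·-0.157) / (-9) = 0.623
Change: (0.193, -0.116, -0.073) → max |·| = 0.193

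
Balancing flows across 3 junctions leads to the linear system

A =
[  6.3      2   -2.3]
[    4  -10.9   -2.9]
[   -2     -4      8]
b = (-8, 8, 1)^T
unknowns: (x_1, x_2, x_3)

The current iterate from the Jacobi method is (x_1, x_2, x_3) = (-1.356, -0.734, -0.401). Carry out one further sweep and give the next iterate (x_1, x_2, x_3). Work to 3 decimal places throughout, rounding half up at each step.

(-1.183, -1.125, -0.581)

One sweep:
  x_1 = (-8 - (2)·-0.734 - (-2.3)·-0.401) / (6.3) = -1.183
  x_2 = (8 - (4)·-1.356 - (-2.9)·-0.401) / (-10.9) = -1.125
  x_3 = (1 - (-2)·-1.356 - (-4)·-0.734) / (8) = -0.581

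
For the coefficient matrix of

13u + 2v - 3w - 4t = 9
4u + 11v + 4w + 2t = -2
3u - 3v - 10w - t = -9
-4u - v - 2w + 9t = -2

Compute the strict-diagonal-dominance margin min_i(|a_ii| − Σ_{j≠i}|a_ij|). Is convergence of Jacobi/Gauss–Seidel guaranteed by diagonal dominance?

1

row 1: |13| − (2+3+4) = 4
row 2: |11| − (4+4+2) = 1
row 3: |-10| − (3+3+1) = 3
row 4: |9| − (4+1+2) = 2
minimum over rows = 1 → strictly diagonally dominant (convergence guaranteed)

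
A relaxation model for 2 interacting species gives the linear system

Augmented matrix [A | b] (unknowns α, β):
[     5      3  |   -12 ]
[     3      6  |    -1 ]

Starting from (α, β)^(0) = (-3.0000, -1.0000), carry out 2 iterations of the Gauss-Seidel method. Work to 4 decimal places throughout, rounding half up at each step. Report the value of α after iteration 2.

-2.8400

Iteration 1:
  α = (-12 - (3)·-1.0000) / (5) = -1.8000
  β = (-1 - (3)·-1.8000) / (6) = 0.7333
Iteration 2:
  α = (-12 - (3)·0.7333) / (5) = -2.8400
  β = (-1 - (3)·-2.8400) / (6) = 1.2533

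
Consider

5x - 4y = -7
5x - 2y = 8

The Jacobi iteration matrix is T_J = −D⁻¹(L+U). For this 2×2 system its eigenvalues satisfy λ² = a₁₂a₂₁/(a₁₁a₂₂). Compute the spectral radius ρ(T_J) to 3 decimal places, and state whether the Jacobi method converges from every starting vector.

a₁₂a₂₁/(a₁₁a₂₂) = (-4)·(5) / ((5)·(-2)) = 2.000000
ρ = √|2.000000| = √2.000000 = 1.414
ρ > 1, so Jacobi diverges

1.414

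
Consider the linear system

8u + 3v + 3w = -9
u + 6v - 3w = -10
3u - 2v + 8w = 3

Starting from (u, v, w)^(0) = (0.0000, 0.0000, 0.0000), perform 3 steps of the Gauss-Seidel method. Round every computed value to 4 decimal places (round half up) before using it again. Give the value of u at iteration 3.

-0.7443

Iteration 1:
  u = (-9 - (3)·0.0000 - (3)·0.0000) / (8) = -1.1250
  v = (-10 - (1)·-1.1250 - (-3)·0.0000) / (6) = -1.4792
  w = (3 - (3)·-1.1250 - (-2)·-1.4792) / (8) = 0.4271
Iteration 2:
  u = (-9 - (3)·-1.4792 - (3)·0.4271) / (8) = -0.7305
  v = (-10 - (1)·-0.7305 - (-3)·0.4271) / (6) = -1.3314
  w = (3 - (3)·-0.7305 - (-2)·-1.3314) / (8) = 0.3161
Iteration 3:
  u = (-9 - (3)·-1.3314 - (3)·0.3161) / (8) = -0.7443
  v = (-10 - (1)·-0.7443 - (-3)·0.3161) / (6) = -1.3846
  w = (3 - (3)·-0.7443 - (-2)·-1.3846) / (8) = 0.3080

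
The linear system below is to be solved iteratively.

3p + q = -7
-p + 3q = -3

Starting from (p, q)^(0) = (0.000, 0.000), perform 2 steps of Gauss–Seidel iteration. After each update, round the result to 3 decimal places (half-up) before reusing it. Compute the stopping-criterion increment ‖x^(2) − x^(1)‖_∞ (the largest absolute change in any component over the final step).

Iteration 1:
  p = (-7 - (1)·0.000) / (3) = -2.333
  q = (-3 - (-1)·-2.333) / (3) = -1.778
Iteration 2:
  p = (-7 - (1)·-1.778) / (3) = -1.741
  q = (-3 - (-1)·-1.741) / (3) = -1.580
Change: (0.592, 0.198) → max |·| = 0.592

0.592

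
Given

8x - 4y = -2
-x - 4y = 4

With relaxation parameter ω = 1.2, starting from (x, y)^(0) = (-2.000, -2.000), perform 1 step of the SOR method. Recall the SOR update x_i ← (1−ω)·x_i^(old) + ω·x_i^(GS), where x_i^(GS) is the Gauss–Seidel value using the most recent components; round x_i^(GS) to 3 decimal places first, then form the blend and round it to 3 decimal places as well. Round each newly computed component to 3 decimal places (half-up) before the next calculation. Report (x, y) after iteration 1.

(-1.100, -0.470)

Iteration 1:
  x: GS value = (-2 - (-4)·-2.000) / (8) = -1.250;  x ← (1−ω)·-2.000 + ω·-1.250 = -1.100
  y: GS value = (4 - (-1)·-1.100) / (-4) = -0.725;  y ← (1−ω)·-2.000 + ω·-0.725 = -0.470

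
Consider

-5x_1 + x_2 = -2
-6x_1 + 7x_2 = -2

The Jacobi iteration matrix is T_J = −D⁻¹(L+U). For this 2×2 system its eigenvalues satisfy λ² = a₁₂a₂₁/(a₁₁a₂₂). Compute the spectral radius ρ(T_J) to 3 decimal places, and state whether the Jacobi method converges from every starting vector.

0.414

a₁₂a₂₁/(a₁₁a₂₂) = (1)·(-6) / ((-5)·(7)) = 0.171429
ρ = √|0.171429| = √0.171429 = 0.414
ρ < 1, so Jacobi converges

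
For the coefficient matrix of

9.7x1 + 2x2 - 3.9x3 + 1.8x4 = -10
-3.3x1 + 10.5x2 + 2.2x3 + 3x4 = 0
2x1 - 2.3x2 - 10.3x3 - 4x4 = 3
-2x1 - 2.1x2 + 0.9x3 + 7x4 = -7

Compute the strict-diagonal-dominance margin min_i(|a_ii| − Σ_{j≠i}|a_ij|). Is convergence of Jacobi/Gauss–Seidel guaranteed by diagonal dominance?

row 1: |9.7| − (2+3.9+1.8) = 2
row 2: |10.5| − (3.3+2.2+3) = 2
row 3: |-10.3| − (2+2.3+4) = 2
row 4: |7| − (2+2.1+0.9) = 2
minimum over rows = 2 → strictly diagonally dominant (convergence guaranteed)

2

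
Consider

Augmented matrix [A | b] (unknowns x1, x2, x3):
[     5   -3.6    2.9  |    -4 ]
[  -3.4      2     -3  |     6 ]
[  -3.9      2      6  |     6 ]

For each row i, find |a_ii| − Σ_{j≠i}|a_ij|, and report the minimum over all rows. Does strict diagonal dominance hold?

row 1: |5| − (3.6+2.9) = -1.5
row 2: |2| − (3.4+3) = -4.4
row 3: |6| − (3.9+2) = 0.1
minimum over rows = -4.4 → not strictly diagonally dominant

-4.4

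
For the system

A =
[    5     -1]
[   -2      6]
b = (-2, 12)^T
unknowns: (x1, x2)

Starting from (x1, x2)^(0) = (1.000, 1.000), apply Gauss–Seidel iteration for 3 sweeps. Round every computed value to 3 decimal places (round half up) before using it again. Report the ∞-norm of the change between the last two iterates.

0.012

Iteration 1:
  x1 = (-2 - (-1)·1.000) / (5) = -0.200
  x2 = (12 - (-2)·-0.200) / (6) = 1.933
Iteration 2:
  x1 = (-2 - (-1)·1.933) / (5) = -0.013
  x2 = (12 - (-2)·-0.013) / (6) = 1.996
Iteration 3:
  x1 = (-2 - (-1)·1.996) / (5) = -0.001
  x2 = (12 - (-2)·-0.001) / (6) = 2.000
Change: (0.012, 0.004) → max |·| = 0.012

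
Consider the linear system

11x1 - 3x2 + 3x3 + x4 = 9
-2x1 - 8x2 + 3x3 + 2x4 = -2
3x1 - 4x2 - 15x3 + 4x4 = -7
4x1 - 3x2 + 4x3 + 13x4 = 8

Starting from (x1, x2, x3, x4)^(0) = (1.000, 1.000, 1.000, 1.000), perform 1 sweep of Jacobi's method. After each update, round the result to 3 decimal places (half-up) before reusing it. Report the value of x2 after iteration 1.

0.625

Iteration 1:
  x1 = (9 - (-3)·1.000 - (3)·1.000 - (1)·1.000) / (11) = 0.727
  x2 = (-2 - (-2)·1.000 - (3)·1.000 - (2)·1.000) / (-8) = 0.625
  x3 = (-7 - (3)·1.000 - (-4)·1.000 - (4)·1.000) / (-15) = 0.667
  x4 = (8 - (4)·1.000 - (-3)·1.000 - (4)·1.000) / (13) = 0.231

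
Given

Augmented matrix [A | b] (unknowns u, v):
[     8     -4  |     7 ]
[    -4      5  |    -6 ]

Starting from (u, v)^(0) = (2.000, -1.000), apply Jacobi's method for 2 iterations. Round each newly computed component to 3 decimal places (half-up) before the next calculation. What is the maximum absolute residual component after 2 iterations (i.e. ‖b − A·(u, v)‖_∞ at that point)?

Iteration 1:
  u = (7 - (-4)·-1.000) / (8) = 0.375
  v = (-6 - (-4)·2.000) / (5) = 0.400
Iteration 2:
  u = (7 - (-4)·0.400) / (8) = 1.075
  v = (-6 - (-4)·0.375) / (5) = -0.900
Residual b − A·x = (-5.200, 2.800); ∞-norm = 5.200

5.200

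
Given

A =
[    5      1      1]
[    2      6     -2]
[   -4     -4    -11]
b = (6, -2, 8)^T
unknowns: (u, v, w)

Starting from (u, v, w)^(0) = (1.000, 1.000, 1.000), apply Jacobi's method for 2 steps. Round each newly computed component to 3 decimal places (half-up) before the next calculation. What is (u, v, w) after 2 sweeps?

(1.558, -1.085, -0.897)

Iteration 1:
  u = (6 - (1)·1.000 - (1)·1.000) / (5) = 0.800
  v = (-2 - (2)·1.000 - (-2)·1.000) / (6) = -0.333
  w = (8 - (-4)·1.000 - (-4)·1.000) / (-11) = -1.455
Iteration 2:
  u = (6 - (1)·-0.333 - (1)·-1.455) / (5) = 1.558
  v = (-2 - (2)·0.800 - (-2)·-1.455) / (6) = -1.085
  w = (8 - (-4)·0.800 - (-4)·-0.333) / (-11) = -0.897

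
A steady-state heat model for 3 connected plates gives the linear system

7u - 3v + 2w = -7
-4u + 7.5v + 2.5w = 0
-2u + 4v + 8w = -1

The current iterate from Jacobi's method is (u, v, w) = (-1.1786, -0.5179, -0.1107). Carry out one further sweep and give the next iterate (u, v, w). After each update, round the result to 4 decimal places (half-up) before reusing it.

(-1.1903, -0.5917, -0.1607)

One sweep:
  u = (-7 - (-3)·-0.5179 - (2)·-0.1107) / (7) = -1.1903
  v = (0 - (-4)·-1.1786 - (2.5)·-0.1107) / (7.5) = -0.5917
  w = (-1 - (-2)·-1.1786 - (4)·-0.5179) / (8) = -0.1607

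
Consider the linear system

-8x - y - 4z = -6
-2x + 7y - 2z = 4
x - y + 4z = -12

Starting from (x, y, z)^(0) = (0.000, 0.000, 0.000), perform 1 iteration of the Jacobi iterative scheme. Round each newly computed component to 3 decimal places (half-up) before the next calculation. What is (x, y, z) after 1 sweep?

Iteration 1:
  x = (-6 - (-1)·0.000 - (-4)·0.000) / (-8) = 0.750
  y = (4 - (-2)·0.000 - (-2)·0.000) / (7) = 0.571
  z = (-12 - (1)·0.000 - (-1)·0.000) / (4) = -3.000

(0.750, 0.571, -3.000)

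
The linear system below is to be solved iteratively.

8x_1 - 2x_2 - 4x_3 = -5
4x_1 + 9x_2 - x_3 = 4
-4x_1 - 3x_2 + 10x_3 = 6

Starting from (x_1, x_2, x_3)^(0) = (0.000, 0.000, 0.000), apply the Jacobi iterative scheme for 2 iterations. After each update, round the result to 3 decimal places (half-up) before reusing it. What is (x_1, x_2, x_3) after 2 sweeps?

Iteration 1:
  x_1 = (-5 - (-2)·0.000 - (-4)·0.000) / (8) = -0.625
  x_2 = (4 - (4)·0.000 - (-1)·0.000) / (9) = 0.444
  x_3 = (6 - (-4)·0.000 - (-3)·0.000) / (10) = 0.600
Iteration 2:
  x_1 = (-5 - (-2)·0.444 - (-4)·0.600) / (8) = -0.214
  x_2 = (4 - (4)·-0.625 - (-1)·0.600) / (9) = 0.789
  x_3 = (6 - (-4)·-0.625 - (-3)·0.444) / (10) = 0.483

(-0.214, 0.789, 0.483)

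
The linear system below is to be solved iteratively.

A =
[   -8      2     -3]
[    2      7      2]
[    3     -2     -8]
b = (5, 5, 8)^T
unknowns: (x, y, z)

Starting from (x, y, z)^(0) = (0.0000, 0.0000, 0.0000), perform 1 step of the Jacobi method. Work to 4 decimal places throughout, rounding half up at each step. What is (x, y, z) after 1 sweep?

(-0.6250, 0.7143, -1.0000)

Iteration 1:
  x = (5 - (2)·0.0000 - (-3)·0.0000) / (-8) = -0.6250
  y = (5 - (2)·0.0000 - (2)·0.0000) / (7) = 0.7143
  z = (8 - (3)·0.0000 - (-2)·0.0000) / (-8) = -1.0000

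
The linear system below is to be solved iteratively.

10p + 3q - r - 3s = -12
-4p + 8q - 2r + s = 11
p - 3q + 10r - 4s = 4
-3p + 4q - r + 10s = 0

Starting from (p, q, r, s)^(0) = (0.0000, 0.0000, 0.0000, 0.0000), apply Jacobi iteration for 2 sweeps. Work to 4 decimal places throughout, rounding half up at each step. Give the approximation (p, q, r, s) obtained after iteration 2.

(-1.5725, 0.8750, 0.9325, -0.8700)

Iteration 1:
  p = (-12 - (3)·0.0000 - (-1)·0.0000 - (-3)·0.0000) / (10) = -1.2000
  q = (11 - (-4)·0.0000 - (-2)·0.0000 - (1)·0.0000) / (8) = 1.3750
  r = (4 - (1)·0.0000 - (-3)·0.0000 - (-4)·0.0000) / (10) = 0.4000
  s = (0 - (-3)·0.0000 - (4)·0.0000 - (-1)·0.0000) / (10) = 0.0000
Iteration 2:
  p = (-12 - (3)·1.3750 - (-1)·0.4000 - (-3)·0.0000) / (10) = -1.5725
  q = (11 - (-4)·-1.2000 - (-2)·0.4000 - (1)·0.0000) / (8) = 0.8750
  r = (4 - (1)·-1.2000 - (-3)·1.3750 - (-4)·0.0000) / (10) = 0.9325
  s = (0 - (-3)·-1.2000 - (4)·1.3750 - (-1)·0.4000) / (10) = -0.8700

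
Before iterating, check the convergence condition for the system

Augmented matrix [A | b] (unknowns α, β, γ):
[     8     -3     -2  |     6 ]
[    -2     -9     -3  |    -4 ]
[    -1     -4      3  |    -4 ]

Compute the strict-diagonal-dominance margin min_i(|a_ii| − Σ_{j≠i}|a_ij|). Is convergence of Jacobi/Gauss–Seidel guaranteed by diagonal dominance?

-2

row 1: |8| − (3+2) = 3
row 2: |-9| − (2+3) = 4
row 3: |3| − (1+4) = -2
minimum over rows = -2 → not strictly diagonally dominant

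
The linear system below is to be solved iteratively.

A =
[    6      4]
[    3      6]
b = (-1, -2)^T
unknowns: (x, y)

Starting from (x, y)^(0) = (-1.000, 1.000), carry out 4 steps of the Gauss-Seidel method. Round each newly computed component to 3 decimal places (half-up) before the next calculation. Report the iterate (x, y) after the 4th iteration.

Iteration 1:
  x = (-1 - (4)·1.000) / (6) = -0.833
  y = (-2 - (3)·-0.833) / (6) = 0.083
Iteration 2:
  x = (-1 - (4)·0.083) / (6) = -0.222
  y = (-2 - (3)·-0.222) / (6) = -0.222
Iteration 3:
  x = (-1 - (4)·-0.222) / (6) = -0.019
  y = (-2 - (3)·-0.019) / (6) = -0.324
Iteration 4:
  x = (-1 - (4)·-0.324) / (6) = 0.049
  y = (-2 - (3)·0.049) / (6) = -0.358

(0.049, -0.358)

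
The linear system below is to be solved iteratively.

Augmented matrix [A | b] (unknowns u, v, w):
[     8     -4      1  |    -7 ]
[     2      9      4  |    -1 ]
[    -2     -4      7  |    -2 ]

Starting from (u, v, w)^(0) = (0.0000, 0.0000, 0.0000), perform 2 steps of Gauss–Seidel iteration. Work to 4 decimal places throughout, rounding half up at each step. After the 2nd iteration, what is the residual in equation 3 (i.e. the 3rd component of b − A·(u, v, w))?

0.0003

Iteration 1:
  u = (-7 - (-4)·0.0000 - (1)·0.0000) / (8) = -0.8750
  v = (-1 - (2)·-0.8750 - (4)·0.0000) / (9) = 0.0833
  w = (-2 - (-2)·-0.8750 - (-4)·0.0833) / (7) = -0.4881
Iteration 2:
  u = (-7 - (-4)·0.0833 - (1)·-0.4881) / (8) = -0.7723
  v = (-1 - (2)·-0.7723 - (4)·-0.4881) / (9) = 0.2774
  w = (-2 - (-2)·-0.7723 - (-4)·0.2774) / (7) = -0.3479
Residual b − A·x = (0.6359, -0.5604, 0.0003)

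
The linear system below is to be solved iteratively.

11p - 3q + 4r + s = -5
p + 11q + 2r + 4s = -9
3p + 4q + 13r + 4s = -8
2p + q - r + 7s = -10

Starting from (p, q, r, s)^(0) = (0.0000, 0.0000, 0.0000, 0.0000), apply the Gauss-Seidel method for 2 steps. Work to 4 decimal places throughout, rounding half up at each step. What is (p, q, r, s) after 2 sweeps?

Iteration 1:
  p = (-5 - (-3)·0.0000 - (4)·0.0000 - (1)·0.0000) / (11) = -0.4545
  q = (-9 - (1)·-0.4545 - (2)·0.0000 - (4)·0.0000) / (11) = -0.7769
  r = (-8 - (3)·-0.4545 - (4)·-0.7769 - (4)·0.0000) / (13) = -0.2715
  s = (-10 - (2)·-0.4545 - (1)·-0.7769 - (-1)·-0.2715) / (7) = -1.2265
Iteration 2:
  p = (-5 - (-3)·-0.7769 - (4)·-0.2715 - (1)·-1.2265) / (11) = -0.4562
  q = (-9 - (1)·-0.4562 - (2)·-0.2715 - (4)·-1.2265) / (11) = -0.2813
  r = (-8 - (3)·-0.4562 - (4)·-0.2813 - (4)·-1.2265) / (13) = -0.0462
  s = (-10 - (2)·-0.4562 - (1)·-0.2813 - (-1)·-0.0462) / (7) = -1.2646

(-0.4562, -0.2813, -0.0462, -1.2646)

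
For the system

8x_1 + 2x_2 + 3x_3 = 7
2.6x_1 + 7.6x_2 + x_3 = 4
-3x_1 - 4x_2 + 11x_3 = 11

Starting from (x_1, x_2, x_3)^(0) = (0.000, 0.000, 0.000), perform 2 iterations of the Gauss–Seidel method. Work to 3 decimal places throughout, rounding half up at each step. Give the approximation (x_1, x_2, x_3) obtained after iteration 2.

Iteration 1:
  x_1 = (7 - (2)·0.000 - (3)·0.000) / (8) = 0.875
  x_2 = (4 - (2.6)·0.875 - (1)·0.000) / (7.6) = 0.227
  x_3 = (11 - (-3)·0.875 - (-4)·0.227) / (11) = 1.321
Iteration 2:
  x_1 = (7 - (2)·0.227 - (3)·1.321) / (8) = 0.323
  x_2 = (4 - (2.6)·0.323 - (1)·1.321) / (7.6) = 0.242
  x_3 = (11 - (-3)·0.323 - (-4)·0.242) / (11) = 1.176

(0.323, 0.242, 1.176)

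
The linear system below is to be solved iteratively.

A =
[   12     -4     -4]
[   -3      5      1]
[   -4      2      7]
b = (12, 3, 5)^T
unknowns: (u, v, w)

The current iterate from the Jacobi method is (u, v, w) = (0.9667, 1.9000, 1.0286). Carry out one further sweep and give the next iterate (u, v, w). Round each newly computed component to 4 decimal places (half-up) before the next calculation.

One sweep:
  u = (12 - (-4)·1.9000 - (-4)·1.0286) / (12) = 1.9762
  v = (3 - (-3)·0.9667 - (1)·1.0286) / (5) = 0.9743
  w = (5 - (-4)·0.9667 - (2)·1.9000) / (7) = 0.7238

(1.9762, 0.9743, 0.7238)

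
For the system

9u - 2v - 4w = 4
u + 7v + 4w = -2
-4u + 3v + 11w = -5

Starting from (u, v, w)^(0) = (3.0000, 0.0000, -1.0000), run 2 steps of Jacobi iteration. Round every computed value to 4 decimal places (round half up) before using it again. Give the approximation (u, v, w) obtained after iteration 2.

(0.6955, -0.6494, -0.4156)

Iteration 1:
  u = (4 - (-2)·0.0000 - (-4)·-1.0000) / (9) = 0.0000
  v = (-2 - (1)·3.0000 - (4)·-1.0000) / (7) = -0.1429
  w = (-5 - (-4)·3.0000 - (3)·0.0000) / (11) = 0.6364
Iteration 2:
  u = (4 - (-2)·-0.1429 - (-4)·0.6364) / (9) = 0.6955
  v = (-2 - (1)·0.0000 - (4)·0.6364) / (7) = -0.6494
  w = (-5 - (-4)·0.0000 - (3)·-0.1429) / (11) = -0.4156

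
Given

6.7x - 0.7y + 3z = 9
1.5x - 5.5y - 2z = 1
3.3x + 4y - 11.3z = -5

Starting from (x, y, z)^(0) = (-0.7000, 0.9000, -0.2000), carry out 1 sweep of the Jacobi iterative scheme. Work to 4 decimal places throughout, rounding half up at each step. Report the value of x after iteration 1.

Iteration 1:
  x = (9 - (-0.7)·0.9000 - (3)·-0.2000) / (6.7) = 1.5269
  y = (1 - (1.5)·-0.7000 - (-2)·-0.2000) / (-5.5) = -0.3000
  z = (-5 - (3.3)·-0.7000 - (4)·0.9000) / (-11.3) = 0.5566

1.5269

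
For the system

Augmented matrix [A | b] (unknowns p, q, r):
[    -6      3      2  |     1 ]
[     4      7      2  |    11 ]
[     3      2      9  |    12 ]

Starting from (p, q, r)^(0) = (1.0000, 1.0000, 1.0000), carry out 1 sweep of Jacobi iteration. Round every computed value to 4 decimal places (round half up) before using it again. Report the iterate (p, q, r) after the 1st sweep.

Iteration 1:
  p = (1 - (3)·1.0000 - (2)·1.0000) / (-6) = 0.6667
  q = (11 - (4)·1.0000 - (2)·1.0000) / (7) = 0.7143
  r = (12 - (3)·1.0000 - (2)·1.0000) / (9) = 0.7778

(0.6667, 0.7143, 0.7778)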